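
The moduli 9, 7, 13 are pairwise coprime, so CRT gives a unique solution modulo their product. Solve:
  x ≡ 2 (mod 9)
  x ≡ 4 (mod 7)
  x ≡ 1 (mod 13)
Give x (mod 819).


Moduli 9, 7, 13 are pairwise coprime; by CRT there is a unique solution modulo M = 9 · 7 · 13 = 819.
Solve pairwise, accumulating the modulus:
  Start with x ≡ 2 (mod 9).
  Combine with x ≡ 4 (mod 7): since gcd(9, 7) = 1, we get a unique residue mod 63.
    Write x = 2 + 9·t and substitute into x ≡ 4 (mod 7): 9·t ≡ 4 − 2 = 2 (mod 7).
    Reduce coefficients mod 7: 2·t ≡ 2 (mod 7).
    The inverse of 2 mod 7 is 4 (since 2·4 = 8 = 1·7 + 1), so t ≡ 4·2 = 8 ≡ 1 (mod 7).
    Then x = 2 + 9·1 = 11, valid modulo lcm(9, 7) = 63: x ≡ 11 (mod 63).
  Combine with x ≡ 1 (mod 13): since gcd(63, 13) = 1, we get a unique residue mod 819.
    Write x = 11 + 63·t and substitute into x ≡ 1 (mod 13): 63·t ≡ 1 − 11 = -10 (mod 13).
    Reduce coefficients mod 13: 11·t ≡ 3 (mod 13).
    The inverse of 11 mod 13 is 6 (since 11·6 = 66 = 5·13 + 1), so t ≡ 6·3 = 18 ≡ 5 (mod 13).
    Then x = 11 + 63·5 = 326, valid modulo lcm(63, 13) = 819: x ≡ 326 (mod 819).
Verify: 326 mod 9 = 2 ✓, 326 mod 7 = 4 ✓, 326 mod 13 = 1 ✓.

x ≡ 326 (mod 819).


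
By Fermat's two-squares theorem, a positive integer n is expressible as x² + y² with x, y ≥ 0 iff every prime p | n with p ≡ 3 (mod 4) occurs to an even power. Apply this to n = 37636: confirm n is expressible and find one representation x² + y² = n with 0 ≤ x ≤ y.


Step 1: Factor n = 37636 = 2^2 · 97^2.
Step 2: Check the mod-4 condition on each prime factor: 2 = 2 (special); 97 ≡ 1 (mod 4), exponent 2.
All primes ≡ 3 (mod 4) appear to even exponent (or don't appear), so by the two-squares theorem n IS expressible as a sum of two squares.
Step 3: Build a representation. Group n = k² · m with k = 2 and m = 97 · 97 = 9409 (a product of primes ≡ 1 (mod 4)); a representation of m scales to one of n via (k·x)² + (k·y)² = k²(x² + y²). Each prime p ≡ 1 (mod 4) is itself a sum of two squares; find a² by testing p − a² for a perfect square:
  97: 97 − 1² = 96, 97 − 2² = 93, 97 − 3² = 88, 97 − 4² = 81 = 9² ⇒ 97 = 4² + 9².
  Combine using the Brahmagupta–Fibonacci identity (a² + b²)(c² + d²) = (ac − bd)² + (ad + bc)² = (ac + bd)² + (ad − bc)²:
  97 · 97 = 9409: from (4² + 9²)(4² + 9²), take (4·4 − 9·9, 4·9 + 9·4) = (16 − 81, 36 + 36) = (-65, 72); dropping signs (only squares matter) gives (65, 72); check 65² + 72² = 4225 + 5184 = 9409 ✓.
  Scale by k = 2: (2·65, 2·72) = (130, 144).
Step 4: Order so x ≤ y and verify: 130² + 144² = 16900 + 20736 = 37636 = n. ✓

n = 37636 = 130² + 144² (one valid representation with x ≤ y).


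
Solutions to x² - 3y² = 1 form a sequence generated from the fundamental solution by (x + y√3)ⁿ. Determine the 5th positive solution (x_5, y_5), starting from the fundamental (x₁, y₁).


Step 1: Find the fundamental solution (x₁, y₁) of x² - 3y² = 1.
  Expand √3 as a continued fraction. a₀ = ⌊√3⌋ = 1; iterate m_{k+1} = d_k·a_k − m_k, d_{k+1} = (3 − m_{k+1}²)/d_k, a_{k+1} = ⌊(a₀ + m_{k+1})/d_{k+1}⌋ (starting m₀ = 0, d₀ = 1), with convergents p_k = a_k·p_{k-1} + p_{k-2}, q_k = a_k·q_{k-1} + q_{k-2} (p₋₁ = 1, q₋₁ = 0):
  k = 0: a₀ = 1; p₀/q₀ = 1/1; p₀² − 3·q₀² = 1 − 3 = -2.
  k = 1: m = 1, d = 2, a = ⌊(1 + 1)/2⌋ = 1; p/q = (1·1 + 1)/(1·1 + 0) = 2/1; p² − 3·q² = 4 − 3 = 1.
  The first convergent with p² − 3·q² = 1 gives the fundamental solution (x₁, y₁) = (2, 1).
Step 2: Apply the recurrence (x_{n+1}, y_{n+1}) = (x₁x_n + 3y₁y_n, x₁y_n + y₁x_n) repeatedly.
  From (x_1, y_1) = (2, 1): x_2 = 2·2 + 3·1·1 = 7; y_2 = 2·1 + 1·2 = 4.
  From (x_2, y_2) = (7, 4): x_3 = 2·7 + 3·1·4 = 26; y_3 = 2·4 + 1·7 = 15.
  From (x_3, y_3) = (26, 15): x_4 = 2·26 + 3·1·15 = 97; y_4 = 2·15 + 1·26 = 56.
  From (x_4, y_4) = (97, 56): x_5 = 2·97 + 3·1·56 = 362; y_5 = 2·56 + 1·97 = 209.
Step 3: Verify x_5² - 3·y_5² = 131044 - 131043 = 1 (should be 1). ✓

(x_1, y_1) = (2, 1); (x_5, y_5) = (362, 209).


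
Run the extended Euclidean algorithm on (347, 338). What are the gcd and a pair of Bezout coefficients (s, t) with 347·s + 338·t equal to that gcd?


Euclidean algorithm on (347, 338) — divide until remainder is 0:
  347 = 1 · 338 + 9
  338 = 37 · 9 + 5
  9 = 1 · 5 + 4
  5 = 1 · 4 + 1
  4 = 4 · 1 + 0
gcd(347, 338) = 1.
Track Bezout coefficients alongside the remainders: start with r₀ = 347 = a·1 + b·0 (s = 1, t = 0) and r₁ = 338 = a·0 + b·1 (s = 0, t = 1); each new remainder r_{k+1} = r_{k-1} − q_k·r_k inherits s_{k+1} = s_{k-1} − q_k·s_k, t_{k+1} = t_{k-1} − q_k·t_k, so r_k = a·s_k + b·t_k at every step:
  q = 1: r = 9, s = 1 − 1·0 = 1, t = 0 − 1·1 = -1  (check: 347·1 + 338·(-1) = 9)
  q = 37: r = 5, s = 0 − 37·1 = -37, t = 1 − 37·(-1) = 38  (check: 347·(-37) + 338·38 = 5)
  q = 1: r = 4, s = 1 − 1·(-37) = 38, t = -1 − 1·38 = -39  (check: 347·38 + 338·(-39) = 4)
  q = 1: r = 1, s = -37 − 1·38 = -75, t = 38 − 1·(-39) = 77  (check: 347·(-75) + 338·77 = 1)
The row with r = 1 (the gcd) gives the Bezout coefficients s = -75, t = 77.
Result: 347 · (-75) + 338 · (77) = 1.

gcd(347, 338) = 1; s = -75, t = 77 (check: 347·(-75) + 338·77 = 1).


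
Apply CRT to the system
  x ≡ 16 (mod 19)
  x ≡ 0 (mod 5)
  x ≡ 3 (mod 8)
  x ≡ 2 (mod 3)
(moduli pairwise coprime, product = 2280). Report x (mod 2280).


Product of moduli M = 19 · 5 · 8 · 3 = 2280.
Merge one congruence at a time:
  Start: x ≡ 16 (mod 19).
  Combine with x ≡ 0 (mod 5); new modulus lcm = 95.
    Write x = 16 + 19·t and substitute into x ≡ 0 (mod 5): 19·t ≡ 0 − 16 = -16 (mod 5).
    Reduce coefficients mod 5: 4·t ≡ 4 (mod 5).
    The inverse of 4 mod 5 is 4 (since 4·4 = 16 = 3·5 + 1), so t ≡ 4·4 = 16 ≡ 1 (mod 5).
    Then x = 16 + 19·1 = 35, valid modulo lcm(19, 5) = 95: x ≡ 35 (mod 95).
  Combine with x ≡ 3 (mod 8); new modulus lcm = 760.
    Write x = 35 + 95·t and substitute into x ≡ 3 (mod 8): 95·t ≡ 3 − 35 = -32 (mod 8).
    Reduce coefficients mod 8: 7·t ≡ 0 (mod 8).
    The inverse of 7 mod 8 is 7 (since 7·7 = 49 = 6·8 + 1), so t ≡ 7·0 = 0 ≡ 0 (mod 8).
    Then x = 35 + 95·0 = 35, valid modulo lcm(95, 8) = 760: x ≡ 35 (mod 760).
  Combine with x ≡ 2 (mod 3); new modulus lcm = 2280.
    Write x = 35 + 760·t and substitute into x ≡ 2 (mod 3): 760·t ≡ 2 − 35 = -33 (mod 3).
    Reduce coefficients mod 3: 1·t ≡ 0 (mod 3).
    So t ≡ 0 (mod 3).
    Then x = 35 + 760·0 = 35, valid modulo lcm(760, 3) = 2280: x ≡ 35 (mod 2280).
Verify against each original: 35 mod 19 = 16, 35 mod 5 = 0, 35 mod 8 = 3, 35 mod 3 = 2.

x ≡ 35 (mod 2280).


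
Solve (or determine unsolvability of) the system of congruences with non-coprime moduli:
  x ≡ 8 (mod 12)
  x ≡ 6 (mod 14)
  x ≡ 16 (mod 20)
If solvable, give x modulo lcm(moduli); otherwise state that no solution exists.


Moduli 12, 14, 20 are not pairwise coprime, so CRT works modulo lcm(m_i) when all pairwise compatibility conditions hold.
Pairwise compatibility: gcd(m_i, m_j) must divide a_i - a_j for every pair.
Merge one congruence at a time:
  Start: x ≡ 8 (mod 12).
  Combine with x ≡ 6 (mod 14): gcd(12, 14) = 2; 6 - 8 = -2, which IS divisible by 2, so compatible.
    Write x = 8 + 12·t and substitute into x ≡ 6 (mod 14): 12·t ≡ 6 − 8 = -2 (mod 14).
    Divide the congruence (and modulus) by g = 2: 6·t ≡ -1 (mod 7).
    Reduce coefficients mod 7: 6·t ≡ 6 (mod 7).
    The inverse of 6 mod 7 is 6 (since 6·6 = 36 = 5·7 + 1), so t ≡ 6·6 = 36 ≡ 1 (mod 7).
    Then x = 8 + 12·1 = 20, valid modulo lcm(12, 14) = 84: x ≡ 20 (mod 84).
  Combine with x ≡ 16 (mod 20): gcd(84, 20) = 4; 16 - 20 = -4, which IS divisible by 4, so compatible.
    Write x = 20 + 84·t and substitute into x ≡ 16 (mod 20): 84·t ≡ 16 − 20 = -4 (mod 20).
    Divide the congruence (and modulus) by g = 4: 21·t ≡ -1 (mod 5).
    Reduce coefficients mod 5: 1·t ≡ 4 (mod 5).
    So t ≡ 4 (mod 5).
    Then x = 20 + 84·4 = 356, valid modulo lcm(84, 20) = 420: x ≡ 356 (mod 420).
Verify: 356 mod 12 = 8, 356 mod 14 = 6, 356 mod 20 = 16.

x ≡ 356 (mod 420).


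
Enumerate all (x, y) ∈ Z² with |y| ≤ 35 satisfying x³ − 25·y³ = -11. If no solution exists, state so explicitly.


The equation is x³ - 25y³ = -11. For fixed y, x³ = 25·y³ − 11, so a solution requires the RHS to be a perfect cube.
Strategy: iterate y from -35 to 35, compute RHS = 25·y³ − 11, and check whether it is a (positive or negative) perfect cube.
Check small values of y:
  y = 0: RHS = -11 is not a perfect cube.
  y = 1: RHS = 14 is not a perfect cube.
  y = -1: RHS = -36 is not a perfect cube.
  y = 2: RHS = 189 is not a perfect cube.
  y = -2: RHS = -211 is not a perfect cube.
  y = 3: RHS = 664 is not a perfect cube.
  y = -3: RHS = -686 is not a perfect cube.
Continuing the search up to |y| = 35 finds no solutions either.
No (x, y) in the scanned range satisfies the equation.

No integer solutions with |y| ≤ 35.


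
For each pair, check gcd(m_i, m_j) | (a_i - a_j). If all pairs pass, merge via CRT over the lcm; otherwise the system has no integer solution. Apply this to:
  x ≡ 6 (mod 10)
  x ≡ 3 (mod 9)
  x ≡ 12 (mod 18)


Moduli 10, 9, 18 are not pairwise coprime, so CRT works modulo lcm(m_i) when all pairwise compatibility conditions hold.
Pairwise compatibility: gcd(m_i, m_j) must divide a_i - a_j for every pair.
Merge one congruence at a time:
  Start: x ≡ 6 (mod 10).
  Combine with x ≡ 3 (mod 9): gcd(10, 9) = 1; 3 - 6 = -3, which IS divisible by 1, so compatible.
    Write x = 6 + 10·t and substitute into x ≡ 3 (mod 9): 10·t ≡ 3 − 6 = -3 (mod 9).
    Reduce coefficients mod 9: 1·t ≡ 6 (mod 9).
    So t ≡ 6 (mod 9).
    Then x = 6 + 10·6 = 66, valid modulo lcm(10, 9) = 90: x ≡ 66 (mod 90).
  Combine with x ≡ 12 (mod 18): gcd(90, 18) = 18; 12 - 66 = -54, which IS divisible by 18, so compatible.
    Write x = 66 + 90·t and substitute into x ≡ 12 (mod 18): 90·t ≡ 12 − 66 = -54 (mod 18).
    Divide the congruence (and modulus) by g = 18: 5·t ≡ -3 (mod 1).
    Modulo 1 every t works; take t = 0.
    Then x = 66 + 90·0 = 66, valid modulo lcm(90, 18) = 90: x ≡ 66 (mod 90).
Verify: 66 mod 10 = 6, 66 mod 9 = 3, 66 mod 18 = 12.

x ≡ 66 (mod 90).


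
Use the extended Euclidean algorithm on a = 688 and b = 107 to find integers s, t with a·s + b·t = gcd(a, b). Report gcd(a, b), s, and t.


Euclidean algorithm on (688, 107) — divide until remainder is 0:
  688 = 6 · 107 + 46
  107 = 2 · 46 + 15
  46 = 3 · 15 + 1
  15 = 15 · 1 + 0
gcd(688, 107) = 1.
Track Bezout coefficients alongside the remainders: start with r₀ = 688 = a·1 + b·0 (s = 1, t = 0) and r₁ = 107 = a·0 + b·1 (s = 0, t = 1); each new remainder r_{k+1} = r_{k-1} − q_k·r_k inherits s_{k+1} = s_{k-1} − q_k·s_k, t_{k+1} = t_{k-1} − q_k·t_k, so r_k = a·s_k + b·t_k at every step:
  q = 6: r = 46, s = 1 − 6·0 = 1, t = 0 − 6·1 = -6  (check: 688·1 + 107·(-6) = 46)
  q = 2: r = 15, s = 0 − 2·1 = -2, t = 1 − 2·(-6) = 13  (check: 688·(-2) + 107·13 = 15)
  q = 3: r = 1, s = 1 − 3·(-2) = 7, t = -6 − 3·13 = -45  (check: 688·7 + 107·(-45) = 1)
The row with r = 1 (the gcd) gives the Bezout coefficients s = 7, t = -45.
Result: 688 · (7) + 107 · (-45) = 1.

gcd(688, 107) = 1; s = 7, t = -45 (check: 688·7 + 107·(-45) = 1).


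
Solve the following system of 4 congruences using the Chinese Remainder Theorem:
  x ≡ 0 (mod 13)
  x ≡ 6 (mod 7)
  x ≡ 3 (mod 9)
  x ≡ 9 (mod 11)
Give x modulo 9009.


Product of moduli M = 13 · 7 · 9 · 11 = 9009.
Merge one congruence at a time:
  Start: x ≡ 0 (mod 13).
  Combine with x ≡ 6 (mod 7); new modulus lcm = 91.
    Write x = 0 + 13·t and substitute into x ≡ 6 (mod 7): 13·t ≡ 6 − 0 = 6 (mod 7).
    Reduce coefficients mod 7: 6·t ≡ 6 (mod 7).
    The inverse of 6 mod 7 is 6 (since 6·6 = 36 = 5·7 + 1), so t ≡ 6·6 = 36 ≡ 1 (mod 7).
    Then x = 0 + 13·1 = 13, valid modulo lcm(13, 7) = 91: x ≡ 13 (mod 91).
  Combine with x ≡ 3 (mod 9); new modulus lcm = 819.
    Write x = 13 + 91·t and substitute into x ≡ 3 (mod 9): 91·t ≡ 3 − 13 = -10 (mod 9).
    Reduce coefficients mod 9: 1·t ≡ 8 (mod 9).
    So t ≡ 8 (mod 9).
    Then x = 13 + 91·8 = 741, valid modulo lcm(91, 9) = 819: x ≡ 741 (mod 819).
  Combine with x ≡ 9 (mod 11); new modulus lcm = 9009.
    Write x = 741 + 819·t and substitute into x ≡ 9 (mod 11): 819·t ≡ 9 − 741 = -732 (mod 11).
    Reduce coefficients mod 11: 5·t ≡ 5 (mod 11).
    The inverse of 5 mod 11 is 9 (since 5·9 = 45 = 4·11 + 1), so t ≡ 9·5 = 45 ≡ 1 (mod 11).
    Then x = 741 + 819·1 = 1560, valid modulo lcm(819, 11) = 9009: x ≡ 1560 (mod 9009).
Verify against each original: 1560 mod 13 = 0, 1560 mod 7 = 6, 1560 mod 9 = 3, 1560 mod 11 = 9.

x ≡ 1560 (mod 9009).


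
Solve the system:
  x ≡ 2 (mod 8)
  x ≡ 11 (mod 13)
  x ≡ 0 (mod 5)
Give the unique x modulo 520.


Moduli 8, 13, 5 are pairwise coprime; by CRT there is a unique solution modulo M = 8 · 13 · 5 = 520.
Solve pairwise, accumulating the modulus:
  Start with x ≡ 2 (mod 8).
  Combine with x ≡ 11 (mod 13): since gcd(8, 13) = 1, we get a unique residue mod 104.
    Write x = 2 + 8·t and substitute into x ≡ 11 (mod 13): 8·t ≡ 11 − 2 = 9 (mod 13).
    The inverse of 8 mod 13 is 5 (since 8·5 = 40 = 3·13 + 1), so t ≡ 5·9 = 45 ≡ 6 (mod 13).
    Then x = 2 + 8·6 = 50, valid modulo lcm(8, 13) = 104: x ≡ 50 (mod 104).
  Combine with x ≡ 0 (mod 5): since gcd(104, 5) = 1, we get a unique residue mod 520.
    Write x = 50 + 104·t and substitute into x ≡ 0 (mod 5): 104·t ≡ 0 − 50 = -50 (mod 5).
    Reduce coefficients mod 5: 4·t ≡ 0 (mod 5).
    The inverse of 4 mod 5 is 4 (since 4·4 = 16 = 3·5 + 1), so t ≡ 4·0 = 0 ≡ 0 (mod 5).
    Then x = 50 + 104·0 = 50, valid modulo lcm(104, 5) = 520: x ≡ 50 (mod 520).
Verify: 50 mod 8 = 2 ✓, 50 mod 13 = 11 ✓, 50 mod 5 = 0 ✓.

x ≡ 50 (mod 520).


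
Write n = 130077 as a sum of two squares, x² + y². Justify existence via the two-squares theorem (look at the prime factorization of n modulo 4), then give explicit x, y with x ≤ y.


Step 1: Factor n = 130077 = 3^2 · 97 · 149.
Step 2: Check the mod-4 condition on each prime factor: 3 ≡ 3 (mod 4), exponent 2 (must be even); 97 ≡ 1 (mod 4), exponent 1; 149 ≡ 1 (mod 4), exponent 1.
All primes ≡ 3 (mod 4) appear to even exponent (or don't appear), so by the two-squares theorem n IS expressible as a sum of two squares.
Step 3: Build a representation. Group n = k² · m with k = 3 and m = 97 · 149 = 14453 (a product of primes ≡ 1 (mod 4)); a representation of m scales to one of n via (k·x)² + (k·y)² = k²(x² + y²). Each prime p ≡ 1 (mod 4) is itself a sum of two squares; find a² by testing p − a² for a perfect square:
  97: 97 − 1² = 96, 97 − 2² = 93, 97 − 3² = 88, 97 − 4² = 81 = 9² ⇒ 97 = 4² + 9².
  149: 149 − 1² = 148, 149 − 2² = 145, 149 − 3² = 140, 149 − 4² = 133, 149 − 5² = 124, 149 − 6² = 113, 149 − 7² = 100 = 10² ⇒ 149 = 7² + 10².
  Combine using the Brahmagupta–Fibonacci identity (a² + b²)(c² + d²) = (ac − bd)² + (ad + bc)² = (ac + bd)² + (ad − bc)²:
  97 · 149 = 14453: from (4² + 9²)(7² + 10²), take (4·7 − 9·10, 4·10 + 9·7) = (28 − 90, 40 + 63) = (-62, 103); dropping signs (only squares matter) gives (62, 103); check 62² + 103² = 3844 + 10609 = 14453 ✓.
  Scale by k = 3: (3·62, 3·103) = (186, 309).
Step 4: Order so x ≤ y and verify: 186² + 309² = 34596 + 95481 = 130077 = n. ✓

n = 130077 = 186² + 309² (one valid representation with x ≤ y).


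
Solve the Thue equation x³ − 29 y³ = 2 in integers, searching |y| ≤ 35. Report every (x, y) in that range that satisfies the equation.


The equation is x³ - 29y³ = 2. For fixed y, x³ = 29·y³ + 2, so a solution requires the RHS to be a perfect cube.
Strategy: iterate y from -35 to 35, compute RHS = 29·y³ + 2, and check whether it is a (positive or negative) perfect cube.
Check small values of y:
  y = 0: RHS = 2 is not a perfect cube.
  y = 1: RHS = 31 is not a perfect cube.
  y = -1: RHS = -27 = (-3)³ ⇒ x = -3 works.
  y = 2: RHS = 234 is not a perfect cube.
  y = -2: RHS = -230 is not a perfect cube.
  y = 3: RHS = 785 is not a perfect cube.
  y = -3: RHS = -781 is not a perfect cube.
Continuing the search up to |y| = 35 finds no further solutions beyond those listed.
Collected solutions: (-3, -1).

Solutions (with |y| ≤ 35): (-3, -1).


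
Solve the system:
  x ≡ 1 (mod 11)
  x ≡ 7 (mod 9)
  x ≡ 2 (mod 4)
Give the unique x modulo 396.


Moduli 11, 9, 4 are pairwise coprime; by CRT there is a unique solution modulo M = 11 · 9 · 4 = 396.
Solve pairwise, accumulating the modulus:
  Start with x ≡ 1 (mod 11).
  Combine with x ≡ 7 (mod 9): since gcd(11, 9) = 1, we get a unique residue mod 99.
    Write x = 1 + 11·t and substitute into x ≡ 7 (mod 9): 11·t ≡ 7 − 1 = 6 (mod 9).
    Reduce coefficients mod 9: 2·t ≡ 6 (mod 9).
    The inverse of 2 mod 9 is 5 (since 2·5 = 10 = 1·9 + 1), so t ≡ 5·6 = 30 ≡ 3 (mod 9).
    Then x = 1 + 11·3 = 34, valid modulo lcm(11, 9) = 99: x ≡ 34 (mod 99).
  Combine with x ≡ 2 (mod 4): since gcd(99, 4) = 1, we get a unique residue mod 396.
    Write x = 34 + 99·t and substitute into x ≡ 2 (mod 4): 99·t ≡ 2 − 34 = -32 (mod 4).
    Reduce coefficients mod 4: 3·t ≡ 0 (mod 4).
    The inverse of 3 mod 4 is 3 (since 3·3 = 9 = 2·4 + 1), so t ≡ 3·0 = 0 ≡ 0 (mod 4).
    Then x = 34 + 99·0 = 34, valid modulo lcm(99, 4) = 396: x ≡ 34 (mod 396).
Verify: 34 mod 11 = 1 ✓, 34 mod 9 = 7 ✓, 34 mod 4 = 2 ✓.

x ≡ 34 (mod 396).


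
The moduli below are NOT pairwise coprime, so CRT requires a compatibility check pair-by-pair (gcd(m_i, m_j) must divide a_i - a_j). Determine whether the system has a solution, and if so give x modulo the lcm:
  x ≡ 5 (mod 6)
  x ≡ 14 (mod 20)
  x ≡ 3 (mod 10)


Moduli 6, 20, 10 are not pairwise coprime, so CRT works modulo lcm(m_i) when all pairwise compatibility conditions hold.
Pairwise compatibility: gcd(m_i, m_j) must divide a_i - a_j for every pair.
Merge one congruence at a time:
  Start: x ≡ 5 (mod 6).
  Combine with x ≡ 14 (mod 20): gcd(6, 20) = 2, and 14 - 5 = 9 is NOT divisible by 2.
    ⇒ system is inconsistent (no integer solution).

No solution (the system is inconsistent).


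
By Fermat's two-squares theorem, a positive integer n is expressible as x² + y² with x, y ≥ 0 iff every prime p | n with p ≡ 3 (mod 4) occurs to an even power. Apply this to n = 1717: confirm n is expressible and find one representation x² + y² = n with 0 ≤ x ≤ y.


Step 1: Factor n = 1717 = 17 · 101.
Step 2: Check the mod-4 condition on each prime factor: 17 ≡ 1 (mod 4), exponent 1; 101 ≡ 1 (mod 4), exponent 1.
All primes ≡ 3 (mod 4) appear to even exponent (or don't appear), so by the two-squares theorem n IS expressible as a sum of two squares.
Step 3: Build a representation. Here n = 17 · 101 is a product of primes ≡ 1 (mod 4). Each prime p ≡ 1 (mod 4) is itself a sum of two squares; find a² by testing p − a² for a perfect square:
  17: 17 − 1² = 16 = 4² ⇒ 17 = 1² + 4².
  101: 101 − 1² = 100 = 10² ⇒ 101 = 1² + 10².
  Combine using the Brahmagupta–Fibonacci identity (a² + b²)(c² + d²) = (ac − bd)² + (ad + bc)² = (ac + bd)² + (ad − bc)²:
  17 · 101 = 1717: from (1² + 4²)(1² + 10²), take (1·1 − 4·10, 1·10 + 4·1) = (1 − 40, 10 + 4) = (-39, 14); dropping signs (only squares matter) gives (39, 14); check 39² + 14² = 1521 + 196 = 1717 ✓.
Step 4: Order so x ≤ y and verify: 14² + 39² = 196 + 1521 = 1717 = n. ✓

n = 1717 = 14² + 39² (one valid representation with x ≤ y).


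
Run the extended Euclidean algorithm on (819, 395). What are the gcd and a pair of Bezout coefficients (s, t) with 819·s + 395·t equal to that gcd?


Euclidean algorithm on (819, 395) — divide until remainder is 0:
  819 = 2 · 395 + 29
  395 = 13 · 29 + 18
  29 = 1 · 18 + 11
  18 = 1 · 11 + 7
  11 = 1 · 7 + 4
  7 = 1 · 4 + 3
  4 = 1 · 3 + 1
  3 = 3 · 1 + 0
gcd(819, 395) = 1.
Track Bezout coefficients alongside the remainders: start with r₀ = 819 = a·1 + b·0 (s = 1, t = 0) and r₁ = 395 = a·0 + b·1 (s = 0, t = 1); each new remainder r_{k+1} = r_{k-1} − q_k·r_k inherits s_{k+1} = s_{k-1} − q_k·s_k, t_{k+1} = t_{k-1} − q_k·t_k, so r_k = a·s_k + b·t_k at every step:
  q = 2: r = 29, s = 1 − 2·0 = 1, t = 0 − 2·1 = -2  (check: 819·1 + 395·(-2) = 29)
  q = 13: r = 18, s = 0 − 13·1 = -13, t = 1 − 13·(-2) = 27  (check: 819·(-13) + 395·27 = 18)
  q = 1: r = 11, s = 1 − 1·(-13) = 14, t = -2 − 1·27 = -29  (check: 819·14 + 395·(-29) = 11)
  q = 1: r = 7, s = -13 − 1·14 = -27, t = 27 − 1·(-29) = 56  (check: 819·(-27) + 395·56 = 7)
  q = 1: r = 4, s = 14 − 1·(-27) = 41, t = -29 − 1·56 = -85  (check: 819·41 + 395·(-85) = 4)
  q = 1: r = 3, s = -27 − 1·41 = -68, t = 56 − 1·(-85) = 141  (check: 819·(-68) + 395·141 = 3)
  q = 1: r = 1, s = 41 − 1·(-68) = 109, t = -85 − 1·141 = -226  (check: 819·109 + 395·(-226) = 1)
The row with r = 1 (the gcd) gives the Bezout coefficients s = 109, t = -226.
Result: 819 · (109) + 395 · (-226) = 1.

gcd(819, 395) = 1; s = 109, t = -226 (check: 819·109 + 395·(-226) = 1).


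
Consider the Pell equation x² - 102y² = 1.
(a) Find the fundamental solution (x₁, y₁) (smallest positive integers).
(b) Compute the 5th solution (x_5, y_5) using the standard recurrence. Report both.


Step 1: Find the fundamental solution (x₁, y₁) of x² - 102y² = 1.
  Expand √102 as a continued fraction. a₀ = ⌊√102⌋ = 10; iterate m_{k+1} = d_k·a_k − m_k, d_{k+1} = (102 − m_{k+1}²)/d_k, a_{k+1} = ⌊(a₀ + m_{k+1})/d_{k+1}⌋ (starting m₀ = 0, d₀ = 1), with convergents p_k = a_k·p_{k-1} + p_{k-2}, q_k = a_k·q_{k-1} + q_{k-2} (p₋₁ = 1, q₋₁ = 0):
  k = 0: a₀ = 10; p₀/q₀ = 10/1; p₀² − 102·q₀² = 100 − 102 = -2.
  k = 1: m = 10, d = 2, a = ⌊(10 + 10)/2⌋ = 10; p/q = (10·10 + 1)/(10·1 + 0) = 101/10; p² − 102·q² = 10201 − 10200 = 1.
  The first convergent with p² − 102·q² = 1 gives the fundamental solution (x₁, y₁) = (101, 10).
Step 2: Apply the recurrence (x_{n+1}, y_{n+1}) = (x₁x_n + 102y₁y_n, x₁y_n + y₁x_n) repeatedly.
  From (x_1, y_1) = (101, 10): x_2 = 101·101 + 102·10·10 = 20401; y_2 = 101·10 + 10·101 = 2020.
  From (x_2, y_2) = (20401, 2020): x_3 = 101·20401 + 102·10·2020 = 4120901; y_3 = 101·2020 + 10·20401 = 408030.
  From (x_3, y_3) = (4120901, 408030): x_4 = 101·4120901 + 102·10·408030 = 832401601; y_4 = 101·408030 + 10·4120901 = 82420040.
  From (x_4, y_4) = (832401601, 82420040): x_5 = 101·832401601 + 102·10·82420040 = 168141002501; y_5 = 101·82420040 + 10·832401601 = 16648440050.
Step 3: Verify x_5² - 102·y_5² = 28271396722041288255001 - 28271396722041288255000 = 1 (should be 1). ✓

(x_1, y_1) = (101, 10); (x_5, y_5) = (168141002501, 16648440050).


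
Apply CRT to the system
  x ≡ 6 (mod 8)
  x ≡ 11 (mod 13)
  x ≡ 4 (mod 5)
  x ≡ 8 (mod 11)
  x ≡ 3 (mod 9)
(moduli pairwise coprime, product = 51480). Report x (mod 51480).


Product of moduli M = 8 · 13 · 5 · 11 · 9 = 51480.
Merge one congruence at a time:
  Start: x ≡ 6 (mod 8).
  Combine with x ≡ 11 (mod 13); new modulus lcm = 104.
    Write x = 6 + 8·t and substitute into x ≡ 11 (mod 13): 8·t ≡ 11 − 6 = 5 (mod 13).
    The inverse of 8 mod 13 is 5 (since 8·5 = 40 = 3·13 + 1), so t ≡ 5·5 = 25 ≡ 12 (mod 13).
    Then x = 6 + 8·12 = 102, valid modulo lcm(8, 13) = 104: x ≡ 102 (mod 104).
  Combine with x ≡ 4 (mod 5); new modulus lcm = 520.
    Write x = 102 + 104·t and substitute into x ≡ 4 (mod 5): 104·t ≡ 4 − 102 = -98 (mod 5).
    Reduce coefficients mod 5: 4·t ≡ 2 (mod 5).
    The inverse of 4 mod 5 is 4 (since 4·4 = 16 = 3·5 + 1), so t ≡ 4·2 = 8 ≡ 3 (mod 5).
    Then x = 102 + 104·3 = 414, valid modulo lcm(104, 5) = 520: x ≡ 414 (mod 520).
  Combine with x ≡ 8 (mod 11); new modulus lcm = 5720.
    Write x = 414 + 520·t and substitute into x ≡ 8 (mod 11): 520·t ≡ 8 − 414 = -406 (mod 11).
    Reduce coefficients mod 11: 3·t ≡ 1 (mod 11).
    The inverse of 3 mod 11 is 4 (since 3·4 = 12 = 1·11 + 1), so t ≡ 4·1 = 4 ≡ 4 (mod 11).
    Then x = 414 + 520·4 = 2494, valid modulo lcm(520, 11) = 5720: x ≡ 2494 (mod 5720).
  Combine with x ≡ 3 (mod 9); new modulus lcm = 51480.
    Write x = 2494 + 5720·t and substitute into x ≡ 3 (mod 9): 5720·t ≡ 3 − 2494 = -2491 (mod 9).
    Reduce coefficients mod 9: 5·t ≡ 2 (mod 9).
    The inverse of 5 mod 9 is 2 (since 5·2 = 10 = 1·9 + 1), so t ≡ 2·2 = 4 ≡ 4 (mod 9).
    Then x = 2494 + 5720·4 = 25374, valid modulo lcm(5720, 9) = 51480: x ≡ 25374 (mod 51480).
Verify against each original: 25374 mod 8 = 6, 25374 mod 13 = 11, 25374 mod 5 = 4, 25374 mod 11 = 8, 25374 mod 9 = 3.

x ≡ 25374 (mod 51480).


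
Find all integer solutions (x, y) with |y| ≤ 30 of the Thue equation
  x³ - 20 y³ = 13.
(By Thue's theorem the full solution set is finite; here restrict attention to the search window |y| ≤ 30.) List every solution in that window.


The equation is x³ - 20y³ = 13. For fixed y, x³ = 20·y³ + 13, so a solution requires the RHS to be a perfect cube.
Strategy: iterate y from -30 to 30, compute RHS = 20·y³ + 13, and check whether it is a (positive or negative) perfect cube.
Check small values of y:
  y = 0: RHS = 13 is not a perfect cube.
  y = 1: RHS = 33 is not a perfect cube.
  y = -1: RHS = -7 is not a perfect cube.
  y = 2: RHS = 173 is not a perfect cube.
  y = -2: RHS = -147 is not a perfect cube.
  y = 3: RHS = 553 is not a perfect cube.
  y = -3: RHS = -527 is not a perfect cube.
Continuing the search up to |y| = 30 finds no solutions either.
No (x, y) in the scanned range satisfies the equation.

No integer solutions with |y| ≤ 30.


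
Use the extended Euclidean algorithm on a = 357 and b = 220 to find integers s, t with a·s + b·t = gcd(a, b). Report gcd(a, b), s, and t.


Euclidean algorithm on (357, 220) — divide until remainder is 0:
  357 = 1 · 220 + 137
  220 = 1 · 137 + 83
  137 = 1 · 83 + 54
  83 = 1 · 54 + 29
  54 = 1 · 29 + 25
  29 = 1 · 25 + 4
  25 = 6 · 4 + 1
  4 = 4 · 1 + 0
gcd(357, 220) = 1.
Track Bezout coefficients alongside the remainders: start with r₀ = 357 = a·1 + b·0 (s = 1, t = 0) and r₁ = 220 = a·0 + b·1 (s = 0, t = 1); each new remainder r_{k+1} = r_{k-1} − q_k·r_k inherits s_{k+1} = s_{k-1} − q_k·s_k, t_{k+1} = t_{k-1} − q_k·t_k, so r_k = a·s_k + b·t_k at every step:
  q = 1: r = 137, s = 1 − 1·0 = 1, t = 0 − 1·1 = -1  (check: 357·1 + 220·(-1) = 137)
  q = 1: r = 83, s = 0 − 1·1 = -1, t = 1 − 1·(-1) = 2  (check: 357·(-1) + 220·2 = 83)
  q = 1: r = 54, s = 1 − 1·(-1) = 2, t = -1 − 1·2 = -3  (check: 357·2 + 220·(-3) = 54)
  q = 1: r = 29, s = -1 − 1·2 = -3, t = 2 − 1·(-3) = 5  (check: 357·(-3) + 220·5 = 29)
  q = 1: r = 25, s = 2 − 1·(-3) = 5, t = -3 − 1·5 = -8  (check: 357·5 + 220·(-8) = 25)
  q = 1: r = 4, s = -3 − 1·5 = -8, t = 5 − 1·(-8) = 13  (check: 357·(-8) + 220·13 = 4)
  q = 6: r = 1, s = 5 − 6·(-8) = 53, t = -8 − 6·13 = -86  (check: 357·53 + 220·(-86) = 1)
The row with r = 1 (the gcd) gives the Bezout coefficients s = 53, t = -86.
Result: 357 · (53) + 220 · (-86) = 1.

gcd(357, 220) = 1; s = 53, t = -86 (check: 357·53 + 220·(-86) = 1).


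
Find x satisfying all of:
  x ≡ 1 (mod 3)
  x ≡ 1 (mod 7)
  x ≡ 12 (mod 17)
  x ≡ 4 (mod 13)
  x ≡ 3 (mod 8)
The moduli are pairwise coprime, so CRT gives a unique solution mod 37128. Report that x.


Product of moduli M = 3 · 7 · 17 · 13 · 8 = 37128.
Merge one congruence at a time:
  Start: x ≡ 1 (mod 3).
  Combine with x ≡ 1 (mod 7); new modulus lcm = 21.
    Write x = 1 + 3·t and substitute into x ≡ 1 (mod 7): 3·t ≡ 1 − 1 = 0 (mod 7).
    The inverse of 3 mod 7 is 5 (since 3·5 = 15 = 2·7 + 1), so t ≡ 5·0 = 0 ≡ 0 (mod 7).
    Then x = 1 + 3·0 = 1, valid modulo lcm(3, 7) = 21: x ≡ 1 (mod 21).
  Combine with x ≡ 12 (mod 17); new modulus lcm = 357.
    Write x = 1 + 21·t and substitute into x ≡ 12 (mod 17): 21·t ≡ 12 − 1 = 11 (mod 17).
    Reduce coefficients mod 17: 4·t ≡ 11 (mod 17).
    The inverse of 4 mod 17 is 13 (since 4·13 = 52 = 3·17 + 1), so t ≡ 13·11 = 143 ≡ 7 (mod 17).
    Then x = 1 + 21·7 = 148, valid modulo lcm(21, 17) = 357: x ≡ 148 (mod 357).
  Combine with x ≡ 4 (mod 13); new modulus lcm = 4641.
    Write x = 148 + 357·t and substitute into x ≡ 4 (mod 13): 357·t ≡ 4 − 148 = -144 (mod 13).
    Reduce coefficients mod 13: 6·t ≡ 12 (mod 13).
    The inverse of 6 mod 13 is 11 (since 6·11 = 66 = 5·13 + 1), so t ≡ 11·12 = 132 ≡ 2 (mod 13).
    Then x = 148 + 357·2 = 862, valid modulo lcm(357, 13) = 4641: x ≡ 862 (mod 4641).
  Combine with x ≡ 3 (mod 8); new modulus lcm = 37128.
    Write x = 862 + 4641·t and substitute into x ≡ 3 (mod 8): 4641·t ≡ 3 − 862 = -859 (mod 8).
    Reduce coefficients mod 8: 1·t ≡ 5 (mod 8).
    So t ≡ 5 (mod 8).
    Then x = 862 + 4641·5 = 24067, valid modulo lcm(4641, 8) = 37128: x ≡ 24067 (mod 37128).
Verify against each original: 24067 mod 3 = 1, 24067 mod 7 = 1, 24067 mod 17 = 12, 24067 mod 13 = 4, 24067 mod 8 = 3.

x ≡ 24067 (mod 37128).


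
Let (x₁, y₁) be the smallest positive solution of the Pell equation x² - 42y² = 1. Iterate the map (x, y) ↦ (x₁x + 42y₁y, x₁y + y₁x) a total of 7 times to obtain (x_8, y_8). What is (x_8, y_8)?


Step 1: Find the fundamental solution (x₁, y₁) of x² - 42y² = 1.
  Expand √42 as a continued fraction. a₀ = ⌊√42⌋ = 6; iterate m_{k+1} = d_k·a_k − m_k, d_{k+1} = (42 − m_{k+1}²)/d_k, a_{k+1} = ⌊(a₀ + m_{k+1})/d_{k+1}⌋ (starting m₀ = 0, d₀ = 1), with convergents p_k = a_k·p_{k-1} + p_{k-2}, q_k = a_k·q_{k-1} + q_{k-2} (p₋₁ = 1, q₋₁ = 0):
  k = 0: a₀ = 6; p₀/q₀ = 6/1; p₀² − 42·q₀² = 36 − 42 = -6.
  k = 1: m = 6, d = 6, a = ⌊(6 + 6)/6⌋ = 2; p/q = (2·6 + 1)/(2·1 + 0) = 13/2; p² − 42·q² = 169 − 168 = 1.
  The first convergent with p² − 42·q² = 1 gives the fundamental solution (x₁, y₁) = (13, 2).
Step 2: Apply the recurrence (x_{n+1}, y_{n+1}) = (x₁x_n + 42y₁y_n, x₁y_n + y₁x_n) repeatedly.
  From (x_1, y_1) = (13, 2): x_2 = 13·13 + 42·2·2 = 337; y_2 = 13·2 + 2·13 = 52.
  From (x_2, y_2) = (337, 52): x_3 = 13·337 + 42·2·52 = 8749; y_3 = 13·52 + 2·337 = 1350.
  From (x_3, y_3) = (8749, 1350): x_4 = 13·8749 + 42·2·1350 = 227137; y_4 = 13·1350 + 2·8749 = 35048.
  From (x_4, y_4) = (227137, 35048): x_5 = 13·227137 + 42·2·35048 = 5896813; y_5 = 13·35048 + 2·227137 = 909898.
  From (x_5, y_5) = (5896813, 909898): x_6 = 13·5896813 + 42·2·909898 = 153090001; y_6 = 13·909898 + 2·5896813 = 23622300.
  From (x_6, y_6) = (153090001, 23622300): x_7 = 13·153090001 + 42·2·23622300 = 3974443213; y_7 = 13·23622300 + 2·153090001 = 613269902.
  From (x_7, y_7) = (3974443213, 613269902): x_8 = 13·3974443213 + 42·2·613269902 = 103182433537; y_8 = 13·613269902 + 2·3974443213 = 15921395152.
Step 3: Verify x_8² - 42·y_8² = 10646614590617422330369 - 10646614590617422330368 = 1 (should be 1). ✓

(x_1, y_1) = (13, 2); (x_8, y_8) = (103182433537, 15921395152).


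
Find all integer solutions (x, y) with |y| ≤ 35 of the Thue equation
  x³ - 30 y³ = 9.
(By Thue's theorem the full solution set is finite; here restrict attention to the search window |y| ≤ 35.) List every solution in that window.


The equation is x³ - 30y³ = 9. For fixed y, x³ = 30·y³ + 9, so a solution requires the RHS to be a perfect cube.
Strategy: iterate y from -35 to 35, compute RHS = 30·y³ + 9, and check whether it is a (positive or negative) perfect cube.
Check small values of y:
  y = 0: RHS = 9 is not a perfect cube.
  y = 1: RHS = 39 is not a perfect cube.
  y = -1: RHS = -21 is not a perfect cube.
  y = 2: RHS = 249 is not a perfect cube.
  y = -2: RHS = -231 is not a perfect cube.
  y = 3: RHS = 819 is not a perfect cube.
  y = -3: RHS = -801 is not a perfect cube.
Continuing the search up to |y| = 35 finds no solutions either.
No (x, y) in the scanned range satisfies the equation.

No integer solutions with |y| ≤ 35.


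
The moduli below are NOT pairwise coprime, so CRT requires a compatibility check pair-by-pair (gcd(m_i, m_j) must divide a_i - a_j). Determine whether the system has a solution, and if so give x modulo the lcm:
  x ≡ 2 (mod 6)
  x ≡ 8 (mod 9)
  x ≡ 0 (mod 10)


Moduli 6, 9, 10 are not pairwise coprime, so CRT works modulo lcm(m_i) when all pairwise compatibility conditions hold.
Pairwise compatibility: gcd(m_i, m_j) must divide a_i - a_j for every pair.
Merge one congruence at a time:
  Start: x ≡ 2 (mod 6).
  Combine with x ≡ 8 (mod 9): gcd(6, 9) = 3; 8 - 2 = 6, which IS divisible by 3, so compatible.
    Write x = 2 + 6·t and substitute into x ≡ 8 (mod 9): 6·t ≡ 8 − 2 = 6 (mod 9).
    Divide the congruence (and modulus) by g = 3: 2·t ≡ 2 (mod 3).
    The inverse of 2 mod 3 is 2 (since 2·2 = 4 = 1·3 + 1), so t ≡ 2·2 = 4 ≡ 1 (mod 3).
    Then x = 2 + 6·1 = 8, valid modulo lcm(6, 9) = 18: x ≡ 8 (mod 18).
  Combine with x ≡ 0 (mod 10): gcd(18, 10) = 2; 0 - 8 = -8, which IS divisible by 2, so compatible.
    Write x = 8 + 18·t and substitute into x ≡ 0 (mod 10): 18·t ≡ 0 − 8 = -8 (mod 10).
    Divide the congruence (and modulus) by g = 2: 9·t ≡ -4 (mod 5).
    Reduce coefficients mod 5: 4·t ≡ 1 (mod 5).
    The inverse of 4 mod 5 is 4 (since 4·4 = 16 = 3·5 + 1), so t ≡ 4·1 = 4 ≡ 4 (mod 5).
    Then x = 8 + 18·4 = 80, valid modulo lcm(18, 10) = 90: x ≡ 80 (mod 90).
Verify: 80 mod 6 = 2, 80 mod 9 = 8, 80 mod 10 = 0.

x ≡ 80 (mod 90).


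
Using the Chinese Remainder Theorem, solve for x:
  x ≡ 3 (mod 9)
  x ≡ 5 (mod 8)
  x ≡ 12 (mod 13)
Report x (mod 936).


Moduli 9, 8, 13 are pairwise coprime; by CRT there is a unique solution modulo M = 9 · 8 · 13 = 936.
Solve pairwise, accumulating the modulus:
  Start with x ≡ 3 (mod 9).
  Combine with x ≡ 5 (mod 8): since gcd(9, 8) = 1, we get a unique residue mod 72.
    Write x = 3 + 9·t and substitute into x ≡ 5 (mod 8): 9·t ≡ 5 − 3 = 2 (mod 8).
    Reduce coefficients mod 8: 1·t ≡ 2 (mod 8).
    So t ≡ 2 (mod 8).
    Then x = 3 + 9·2 = 21, valid modulo lcm(9, 8) = 72: x ≡ 21 (mod 72).
  Combine with x ≡ 12 (mod 13): since gcd(72, 13) = 1, we get a unique residue mod 936.
    Write x = 21 + 72·t and substitute into x ≡ 12 (mod 13): 72·t ≡ 12 − 21 = -9 (mod 13).
    Reduce coefficients mod 13: 7·t ≡ 4 (mod 13).
    The inverse of 7 mod 13 is 2 (since 7·2 = 14 = 1·13 + 1), so t ≡ 2·4 = 8 ≡ 8 (mod 13).
    Then x = 21 + 72·8 = 597, valid modulo lcm(72, 13) = 936: x ≡ 597 (mod 936).
Verify: 597 mod 9 = 3 ✓, 597 mod 8 = 5 ✓, 597 mod 13 = 12 ✓.

x ≡ 597 (mod 936).


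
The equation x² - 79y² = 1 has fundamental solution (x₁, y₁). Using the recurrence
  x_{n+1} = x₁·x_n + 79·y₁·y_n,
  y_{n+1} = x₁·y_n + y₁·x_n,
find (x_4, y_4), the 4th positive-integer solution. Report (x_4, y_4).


Step 1: Find the fundamental solution (x₁, y₁) of x² - 79y² = 1.
  Expand √79 as a continued fraction. a₀ = ⌊√79⌋ = 8; iterate m_{k+1} = d_k·a_k − m_k, d_{k+1} = (79 − m_{k+1}²)/d_k, a_{k+1} = ⌊(a₀ + m_{k+1})/d_{k+1}⌋ (starting m₀ = 0, d₀ = 1), with convergents p_k = a_k·p_{k-1} + p_{k-2}, q_k = a_k·q_{k-1} + q_{k-2} (p₋₁ = 1, q₋₁ = 0):
  k = 0: a₀ = 8; p₀/q₀ = 8/1; p₀² − 79·q₀² = 64 − 79 = -15.
  k = 1: m = 8, d = 15, a = ⌊(8 + 8)/15⌋ = 1; p/q = (1·8 + 1)/(1·1 + 0) = 9/1; p² − 79·q² = 81 − 79 = 2.
  k = 2: m = 7, d = 2, a = ⌊(8 + 7)/2⌋ = 7; p/q = (7·9 + 8)/(7·1 + 1) = 71/8; p² − 79·q² = 5041 − 5056 = -15.
  k = 3: m = 7, d = 15, a = ⌊(8 + 7)/15⌋ = 1; p/q = (1·71 + 9)/(1·8 + 1) = 80/9; p² − 79·q² = 6400 − 6399 = 1.
  The first convergent with p² − 79·q² = 1 gives the fundamental solution (x₁, y₁) = (80, 9).
Step 2: Apply the recurrence (x_{n+1}, y_{n+1}) = (x₁x_n + 79y₁y_n, x₁y_n + y₁x_n) repeatedly.
  From (x_1, y_1) = (80, 9): x_2 = 80·80 + 79·9·9 = 12799; y_2 = 80·9 + 9·80 = 1440.
  From (x_2, y_2) = (12799, 1440): x_3 = 80·12799 + 79·9·1440 = 2047760; y_3 = 80·1440 + 9·12799 = 230391.
  From (x_3, y_3) = (2047760, 230391): x_4 = 80·2047760 + 79·9·230391 = 327628801; y_4 = 80·230391 + 9·2047760 = 36861120.
Step 3: Verify x_4² - 79·y_4² = 107340631244697601 - 107340631244697600 = 1 (should be 1). ✓

(x_1, y_1) = (80, 9); (x_4, y_4) = (327628801, 36861120).


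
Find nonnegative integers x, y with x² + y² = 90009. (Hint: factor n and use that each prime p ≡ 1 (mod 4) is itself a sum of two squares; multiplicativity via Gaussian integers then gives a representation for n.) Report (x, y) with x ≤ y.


Step 1: Factor n = 90009 = 3^2 · 73 · 137.
Step 2: Check the mod-4 condition on each prime factor: 3 ≡ 3 (mod 4), exponent 2 (must be even); 73 ≡ 1 (mod 4), exponent 1; 137 ≡ 1 (mod 4), exponent 1.
All primes ≡ 3 (mod 4) appear to even exponent (or don't appear), so by the two-squares theorem n IS expressible as a sum of two squares.
Step 3: Build a representation. Group n = k² · m with k = 3 and m = 73 · 137 = 10001 (a product of primes ≡ 1 (mod 4)); a representation of m scales to one of n via (k·x)² + (k·y)² = k²(x² + y²). Each prime p ≡ 1 (mod 4) is itself a sum of two squares; find a² by testing p − a² for a perfect square:
  73: 73 − 1² = 72, 73 − 2² = 69, 73 − 3² = 64 = 8² ⇒ 73 = 3² + 8².
  137: 137 − 1² = 136, 137 − 2² = 133, 137 − 3² = 128, 137 − 4² = 121 = 11² ⇒ 137 = 4² + 11².
  Combine using the Brahmagupta–Fibonacci identity (a² + b²)(c² + d²) = (ac − bd)² + (ad + bc)² = (ac + bd)² + (ad − bc)²:
  73 · 137 = 10001: from (3² + 8²)(4² + 11²), take (3·4 − 8·11, 3·11 + 8·4) = (12 − 88, 33 + 32) = (-76, 65); dropping signs (only squares matter) gives (76, 65); check 76² + 65² = 5776 + 4225 = 10001 ✓.
  Scale by k = 3: (3·76, 3·65) = (228, 195).
Step 4: Order so x ≤ y and verify: 195² + 228² = 38025 + 51984 = 90009 = n. ✓

n = 90009 = 195² + 228² (one valid representation with x ≤ y).


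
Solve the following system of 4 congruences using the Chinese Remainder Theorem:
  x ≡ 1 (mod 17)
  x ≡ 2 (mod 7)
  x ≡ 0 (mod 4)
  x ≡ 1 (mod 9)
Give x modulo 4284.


Product of moduli M = 17 · 7 · 4 · 9 = 4284.
Merge one congruence at a time:
  Start: x ≡ 1 (mod 17).
  Combine with x ≡ 2 (mod 7); new modulus lcm = 119.
    Write x = 1 + 17·t and substitute into x ≡ 2 (mod 7): 17·t ≡ 2 − 1 = 1 (mod 7).
    Reduce coefficients mod 7: 3·t ≡ 1 (mod 7).
    The inverse of 3 mod 7 is 5 (since 3·5 = 15 = 2·7 + 1), so t ≡ 5·1 = 5 ≡ 5 (mod 7).
    Then x = 1 + 17·5 = 86, valid modulo lcm(17, 7) = 119: x ≡ 86 (mod 119).
  Combine with x ≡ 0 (mod 4); new modulus lcm = 476.
    Write x = 86 + 119·t and substitute into x ≡ 0 (mod 4): 119·t ≡ 0 − 86 = -86 (mod 4).
    Reduce coefficients mod 4: 3·t ≡ 2 (mod 4).
    The inverse of 3 mod 4 is 3 (since 3·3 = 9 = 2·4 + 1), so t ≡ 3·2 = 6 ≡ 2 (mod 4).
    Then x = 86 + 119·2 = 324, valid modulo lcm(119, 4) = 476: x ≡ 324 (mod 476).
  Combine with x ≡ 1 (mod 9); new modulus lcm = 4284.
    Write x = 324 + 476·t and substitute into x ≡ 1 (mod 9): 476·t ≡ 1 − 324 = -323 (mod 9).
    Reduce coefficients mod 9: 8·t ≡ 1 (mod 9).
    The inverse of 8 mod 9 is 8 (since 8·8 = 64 = 7·9 + 1), so t ≡ 8·1 = 8 ≡ 8 (mod 9).
    Then x = 324 + 476·8 = 4132, valid modulo lcm(476, 9) = 4284: x ≡ 4132 (mod 4284).
Verify against each original: 4132 mod 17 = 1, 4132 mod 7 = 2, 4132 mod 4 = 0, 4132 mod 9 = 1.

x ≡ 4132 (mod 4284).


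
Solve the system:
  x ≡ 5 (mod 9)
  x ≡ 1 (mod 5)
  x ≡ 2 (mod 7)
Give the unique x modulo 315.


Moduli 9, 5, 7 are pairwise coprime; by CRT there is a unique solution modulo M = 9 · 5 · 7 = 315.
Solve pairwise, accumulating the modulus:
  Start with x ≡ 5 (mod 9).
  Combine with x ≡ 1 (mod 5): since gcd(9, 5) = 1, we get a unique residue mod 45.
    Write x = 5 + 9·t and substitute into x ≡ 1 (mod 5): 9·t ≡ 1 − 5 = -4 (mod 5).
    Reduce coefficients mod 5: 4·t ≡ 1 (mod 5).
    The inverse of 4 mod 5 is 4 (since 4·4 = 16 = 3·5 + 1), so t ≡ 4·1 = 4 ≡ 4 (mod 5).
    Then x = 5 + 9·4 = 41, valid modulo lcm(9, 5) = 45: x ≡ 41 (mod 45).
  Combine with x ≡ 2 (mod 7): since gcd(45, 7) = 1, we get a unique residue mod 315.
    Write x = 41 + 45·t and substitute into x ≡ 2 (mod 7): 45·t ≡ 2 − 41 = -39 (mod 7).
    Reduce coefficients mod 7: 3·t ≡ 3 (mod 7).
    The inverse of 3 mod 7 is 5 (since 3·5 = 15 = 2·7 + 1), so t ≡ 5·3 = 15 ≡ 1 (mod 7).
    Then x = 41 + 45·1 = 86, valid modulo lcm(45, 7) = 315: x ≡ 86 (mod 315).
Verify: 86 mod 9 = 5 ✓, 86 mod 5 = 1 ✓, 86 mod 7 = 2 ✓.

x ≡ 86 (mod 315).
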